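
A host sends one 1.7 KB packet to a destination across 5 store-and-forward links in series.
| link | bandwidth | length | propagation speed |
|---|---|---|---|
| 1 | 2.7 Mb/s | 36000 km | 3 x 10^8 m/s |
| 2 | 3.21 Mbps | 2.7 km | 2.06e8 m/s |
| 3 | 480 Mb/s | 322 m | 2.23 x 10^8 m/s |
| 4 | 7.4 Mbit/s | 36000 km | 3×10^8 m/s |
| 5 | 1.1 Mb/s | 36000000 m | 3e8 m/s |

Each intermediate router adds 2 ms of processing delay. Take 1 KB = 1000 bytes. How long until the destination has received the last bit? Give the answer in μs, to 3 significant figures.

L = 13600 bits.
Transmission delays (L/R per hop): 5037.04, 4236.76, 28.3333, 1837.84, 12363.6 μs; sum = 23503.6 μs.
Propagation delays (d/s per hop): 120000, 13.1068, 1.44395, 120000, 120000 μs; sum = 360015 μs.
Processing at 4 router(s): 4 × 2 ms = 8000 μs.
End-to-end = 392000 μs.

392000 μs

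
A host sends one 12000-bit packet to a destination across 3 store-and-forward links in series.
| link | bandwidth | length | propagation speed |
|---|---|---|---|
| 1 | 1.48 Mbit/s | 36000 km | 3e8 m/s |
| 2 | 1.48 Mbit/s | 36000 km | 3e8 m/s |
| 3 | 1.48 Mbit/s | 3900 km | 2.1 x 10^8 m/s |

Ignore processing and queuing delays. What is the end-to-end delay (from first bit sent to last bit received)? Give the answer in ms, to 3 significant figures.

Transmission delay per hop = L/R = 12000/1480000 = 8.10811 ms; 3 hops → 24.3243 ms.
Propagation delays (d/s per hop): 120, 120, 18.5714 ms; sum = 258.571 ms.
End-to-end = 283 ms.

283 ms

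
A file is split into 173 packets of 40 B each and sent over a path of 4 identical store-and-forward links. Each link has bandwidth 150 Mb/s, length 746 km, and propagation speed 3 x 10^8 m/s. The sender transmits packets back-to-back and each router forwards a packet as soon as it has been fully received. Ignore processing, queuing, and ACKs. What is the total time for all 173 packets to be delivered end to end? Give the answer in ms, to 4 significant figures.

10.32 ms

Per-hop transmission t_tx = L/R = 320/150000000 = 0.00213333 ms.
Per-hop propagation t_prop = 746000/300000000 = 2.48667 ms.
Pipeline fill: first packet needs 4·t_tx to clear all hops; remaining 172 packets each add one t_tx.
Total = (4+173-1)·t_tx + 4·t_prop = 176·0.00213333 + 4·2.48667 = 10.32 ms.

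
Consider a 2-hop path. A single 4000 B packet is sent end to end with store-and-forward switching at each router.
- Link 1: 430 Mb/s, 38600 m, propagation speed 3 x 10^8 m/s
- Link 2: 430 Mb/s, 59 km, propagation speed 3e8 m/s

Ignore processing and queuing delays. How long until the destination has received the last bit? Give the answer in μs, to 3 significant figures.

L = 4000 × 8 = 32000 bits.
Transmission delay per hop = L/R = 32000/430000000 = 74.4186 μs; 2 hops → 148.837 μs.
Propagation delays (d/s per hop): 128.667, 196.667 μs; sum = 325.333 μs.
End-to-end = 474 μs.

474 μs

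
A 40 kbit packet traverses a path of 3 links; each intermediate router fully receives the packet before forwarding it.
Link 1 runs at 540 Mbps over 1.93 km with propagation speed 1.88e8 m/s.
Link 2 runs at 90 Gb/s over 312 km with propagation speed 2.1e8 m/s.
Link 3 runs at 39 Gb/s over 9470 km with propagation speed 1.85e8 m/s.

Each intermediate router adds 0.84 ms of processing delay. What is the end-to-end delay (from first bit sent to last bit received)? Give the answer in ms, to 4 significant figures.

L = 40000 bits.
Transmission delays (L/R per hop): 0.0740741, 0.000444444, 0.00102564 ms; sum = 0.0755442 ms.
Propagation delays (d/s per hop): 0.010266, 1.48571, 51.1892 ms; sum = 52.6852 ms.
Processing at 2 router(s): 2 × 0.84 ms = 1.68 ms.
End-to-end = 54.44 ms.

54.44 ms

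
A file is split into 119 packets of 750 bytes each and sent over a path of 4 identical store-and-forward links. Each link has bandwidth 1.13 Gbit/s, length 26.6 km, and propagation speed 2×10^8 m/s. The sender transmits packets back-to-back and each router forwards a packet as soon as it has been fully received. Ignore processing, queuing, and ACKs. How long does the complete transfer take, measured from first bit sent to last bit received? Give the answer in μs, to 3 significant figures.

Per-hop transmission t_tx = L/R = 6000/1130000000 = 5.30973 μs.
Per-hop propagation t_prop = 26600/200000000 = 133 μs.
Pipeline fill: first packet needs 4·t_tx to clear all hops; remaining 118 packets each add one t_tx.
Total = (4+119-1)·t_tx + 4·t_prop = 122·5.30973 + 4·133 = 1180 μs.

1180 μs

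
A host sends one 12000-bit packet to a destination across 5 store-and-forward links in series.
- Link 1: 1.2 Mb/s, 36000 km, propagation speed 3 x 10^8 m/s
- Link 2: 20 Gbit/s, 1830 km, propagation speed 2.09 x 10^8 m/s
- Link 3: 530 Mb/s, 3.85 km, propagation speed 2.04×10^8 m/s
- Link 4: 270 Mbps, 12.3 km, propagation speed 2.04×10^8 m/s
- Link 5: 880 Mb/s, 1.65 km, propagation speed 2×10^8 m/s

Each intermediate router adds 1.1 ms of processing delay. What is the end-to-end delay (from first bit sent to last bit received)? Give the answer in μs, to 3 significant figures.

143000 μs

Transmission delays (L/R per hop): 10000, 0.6, 22.6415, 44.4444, 13.6364 μs; sum = 10081.3 μs.
Propagation delays (d/s per hop): 120000, 8755.98, 18.8725, 60.2941, 8.25 μs; sum = 128843 μs.
Processing at 4 router(s): 4 × 1.1 ms = 4400 μs.
End-to-end = 143000 μs.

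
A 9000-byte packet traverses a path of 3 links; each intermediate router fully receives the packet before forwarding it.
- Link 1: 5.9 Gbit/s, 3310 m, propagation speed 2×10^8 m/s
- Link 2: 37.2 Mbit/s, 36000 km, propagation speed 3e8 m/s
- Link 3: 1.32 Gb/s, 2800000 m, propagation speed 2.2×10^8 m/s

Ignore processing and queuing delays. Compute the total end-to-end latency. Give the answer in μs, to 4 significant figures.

134700 μs

L = 9000 × 8 = 72000 bits.
Transmission delays (L/R per hop): 12.2034, 1935.48, 54.5455 μs; sum = 2002.23 μs.
Propagation delays (d/s per hop): 16.55, 120000, 12727.3 μs; sum = 132744 μs.
End-to-end = 134700 μs.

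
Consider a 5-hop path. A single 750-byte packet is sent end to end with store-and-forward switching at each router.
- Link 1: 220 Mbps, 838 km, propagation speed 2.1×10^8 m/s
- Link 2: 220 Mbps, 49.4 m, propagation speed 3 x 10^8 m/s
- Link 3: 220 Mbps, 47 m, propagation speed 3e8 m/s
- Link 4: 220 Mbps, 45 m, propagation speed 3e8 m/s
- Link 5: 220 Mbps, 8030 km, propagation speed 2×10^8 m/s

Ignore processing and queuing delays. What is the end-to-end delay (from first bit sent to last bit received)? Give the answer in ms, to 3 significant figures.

L = 750 × 8 = 6000 bits.
Transmission delay per hop = L/R = 6000/220000000 = 0.0272727 ms; 5 hops → 0.136364 ms.
Propagation delays (d/s per hop): 3.99048, 0.000164667, 0.000156667, 0.00015, 40.15 ms; sum = 44.1409 ms.
End-to-end = 44.3 ms.

44.3 ms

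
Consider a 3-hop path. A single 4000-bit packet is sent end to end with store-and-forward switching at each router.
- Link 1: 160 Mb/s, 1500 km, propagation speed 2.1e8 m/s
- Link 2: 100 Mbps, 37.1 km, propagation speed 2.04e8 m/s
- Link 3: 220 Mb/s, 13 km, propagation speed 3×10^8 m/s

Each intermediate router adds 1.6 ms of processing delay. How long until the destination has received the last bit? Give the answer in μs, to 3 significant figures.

Transmission delays (L/R per hop): 25, 40, 18.1818 μs; sum = 83.1818 μs.
Propagation delays (d/s per hop): 7142.86, 181.863, 43.3333 μs; sum = 7368.05 μs.
Processing at 2 router(s): 2 × 1.6 ms = 3200 μs.
End-to-end = 10700 μs.

10700 μs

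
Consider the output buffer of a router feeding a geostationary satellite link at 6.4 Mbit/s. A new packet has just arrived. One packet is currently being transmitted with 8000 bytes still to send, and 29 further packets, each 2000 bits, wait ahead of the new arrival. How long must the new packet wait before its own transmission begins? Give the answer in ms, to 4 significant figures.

Each queued packet: L/R = 2000/6400000 = 0.3125 ms.
29 queued → 9.0625 ms.
Plus remaining 64000 bits of current packet: 10 ms.
Queuing delay = 19.06 ms.

19.06 ms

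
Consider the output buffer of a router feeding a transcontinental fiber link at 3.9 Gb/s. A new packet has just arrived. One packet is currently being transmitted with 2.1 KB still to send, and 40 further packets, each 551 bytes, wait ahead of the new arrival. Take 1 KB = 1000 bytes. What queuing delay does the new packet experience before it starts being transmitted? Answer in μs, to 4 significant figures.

49.52 μs

Each queued packet: L/R = 4408/3900000000 = 1.13026 μs.
40 queued → 45.2103 μs.
Plus remaining 16800 bits of current packet: 4.30769 μs.
Queuing delay = 49.52 μs.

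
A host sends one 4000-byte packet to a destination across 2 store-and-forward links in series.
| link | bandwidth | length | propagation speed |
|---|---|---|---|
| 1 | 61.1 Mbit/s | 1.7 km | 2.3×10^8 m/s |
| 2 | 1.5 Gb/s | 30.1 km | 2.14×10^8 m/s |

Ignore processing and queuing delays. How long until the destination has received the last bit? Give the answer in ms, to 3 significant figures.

0.693 ms

L = 4000 × 8 = 32000 bits.
Transmission delays (L/R per hop): 0.523732, 0.0213333 ms; sum = 0.545065 ms.
Propagation delays (d/s per hop): 0.0073913, 0.140654 ms; sum = 0.148046 ms.
End-to-end = 0.693 ms.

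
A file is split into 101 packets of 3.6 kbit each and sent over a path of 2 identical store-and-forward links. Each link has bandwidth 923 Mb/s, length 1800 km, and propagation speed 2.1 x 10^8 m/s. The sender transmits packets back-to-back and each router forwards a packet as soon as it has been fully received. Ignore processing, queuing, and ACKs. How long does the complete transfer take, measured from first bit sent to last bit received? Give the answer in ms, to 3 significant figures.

Per-hop transmission t_tx = L/R = 3600/923000000 = 0.00390033 ms.
Per-hop propagation t_prop = 1800000/210000000 = 8.57143 ms.
Pipeline fill: first packet needs 2·t_tx to clear all hops; remaining 100 packets each add one t_tx.
Total = (2+101-1)·t_tx + 2·t_prop = 102·0.00390033 + 2·8.57143 = 17.5 ms.

17.5 ms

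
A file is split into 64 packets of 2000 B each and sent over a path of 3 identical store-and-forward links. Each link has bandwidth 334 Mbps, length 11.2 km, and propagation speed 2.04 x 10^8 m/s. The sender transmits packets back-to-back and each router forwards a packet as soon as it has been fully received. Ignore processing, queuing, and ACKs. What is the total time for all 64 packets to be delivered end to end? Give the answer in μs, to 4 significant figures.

Per-hop transmission t_tx = L/R = 16000/334000000 = 47.9042 μs.
Per-hop propagation t_prop = 11200/204000000 = 54.902 μs.
Pipeline fill: first packet needs 3·t_tx to clear all hops; remaining 63 packets each add one t_tx.
Total = (3+64-1)·t_tx + 3·t_prop = 66·47.9042 + 3·54.902 = 3326 μs.

3326 μs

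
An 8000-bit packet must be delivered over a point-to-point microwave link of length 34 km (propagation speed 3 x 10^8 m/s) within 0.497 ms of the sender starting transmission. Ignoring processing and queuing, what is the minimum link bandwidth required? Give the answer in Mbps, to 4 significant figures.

Propagation delay = 34000 / 300000000 = 0.113333 ms.
Transmission budget = 0.497 − 0.113333 = 0.383667 ms.
R ≥ L / t_tx = 8000 bits / 0.000383667 s = 20.85 Mbps.

20.85 Mbps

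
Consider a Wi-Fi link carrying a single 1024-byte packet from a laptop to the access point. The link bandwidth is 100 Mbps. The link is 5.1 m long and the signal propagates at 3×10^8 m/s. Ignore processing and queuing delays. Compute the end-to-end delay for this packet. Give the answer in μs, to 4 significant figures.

L = 1024 × 8 = 8192 bits.
Transmission delay = L/R = 8192 / 100000000 = 81.92 μs.
Propagation delay = d/s = 5.1 m / 300000000 m/s = 0.017 μs.
Total = 81.94 μs.

81.94 μs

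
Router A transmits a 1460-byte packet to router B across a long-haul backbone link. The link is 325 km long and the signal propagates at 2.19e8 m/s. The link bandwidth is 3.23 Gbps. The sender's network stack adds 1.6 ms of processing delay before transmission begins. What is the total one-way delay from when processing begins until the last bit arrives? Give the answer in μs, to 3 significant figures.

L = 1460 × 8 = 11680 bits.
Transmission delay = L/R = 11680 / 3230000000 = 3.6161 μs.
Propagation delay = d/s = 325000 m / 219000000 m/s = 1484.02 μs.
Plus processing delay 1.6 ms = 1600 μs.
Total = 3090 μs.

3090 μs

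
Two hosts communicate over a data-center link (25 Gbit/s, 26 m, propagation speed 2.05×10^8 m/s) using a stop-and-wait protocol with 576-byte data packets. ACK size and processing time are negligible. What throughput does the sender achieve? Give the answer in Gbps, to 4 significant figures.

t_tx = L/R = 4608/25000000000 = 1.8432e-07 s.
t_prop = 26/2.05e+08 = 1.26829e-07 s; RTT = 2.53659e-07 s.
Cycle = t_tx + RTT = 4.37979e-07 s.
Throughput = L / cycle = 4608 / 4.37979e-07 = 10.52 Gbps.

10.52 Gbps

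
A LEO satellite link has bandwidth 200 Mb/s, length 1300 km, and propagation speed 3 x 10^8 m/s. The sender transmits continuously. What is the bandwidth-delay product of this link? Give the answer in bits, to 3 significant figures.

867000 bits

Propagation delay = 1300000 / 300000000 = 0.00433333 s.
BDP = R × t_prop = 200000000 × 0.00433333 = 866667 bits.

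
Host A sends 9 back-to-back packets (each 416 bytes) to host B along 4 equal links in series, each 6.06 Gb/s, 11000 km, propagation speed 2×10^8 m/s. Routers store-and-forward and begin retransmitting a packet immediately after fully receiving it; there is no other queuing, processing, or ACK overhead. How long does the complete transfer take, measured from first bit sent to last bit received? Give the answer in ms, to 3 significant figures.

220 ms

Per-hop transmission t_tx = L/R = 3328/6060000000 = 0.000549175 ms.
Per-hop propagation t_prop = 11000000/200000000 = 55 ms.
Pipeline fill: first packet needs 4·t_tx to clear all hops; remaining 8 packets each add one t_tx.
Total = (4+9-1)·t_tx + 4·t_prop = 12·0.000549175 + 4·55 = 220 ms.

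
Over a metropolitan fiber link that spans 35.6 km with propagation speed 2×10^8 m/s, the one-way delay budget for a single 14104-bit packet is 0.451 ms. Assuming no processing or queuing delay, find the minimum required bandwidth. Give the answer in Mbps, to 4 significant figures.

51.66 Mbps

Propagation delay = 35600 / 200000000 = 0.178 ms.
Transmission budget = 0.451 − 0.178 = 0.273 ms.
R ≥ L / t_tx = 14104 bits / 0.000273 s = 51.66 Mbps.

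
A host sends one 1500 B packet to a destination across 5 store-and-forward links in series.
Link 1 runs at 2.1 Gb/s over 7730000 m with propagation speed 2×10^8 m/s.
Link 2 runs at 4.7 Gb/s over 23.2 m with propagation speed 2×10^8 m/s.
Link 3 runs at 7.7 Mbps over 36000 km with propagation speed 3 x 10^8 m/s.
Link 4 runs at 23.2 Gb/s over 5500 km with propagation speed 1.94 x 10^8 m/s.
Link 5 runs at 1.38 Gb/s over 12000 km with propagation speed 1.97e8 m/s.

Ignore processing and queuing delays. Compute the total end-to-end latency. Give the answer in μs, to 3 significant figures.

249000 μs

L = 1500 × 8 = 12000 bits.
Transmission delays (L/R per hop): 5.71429, 2.55319, 1558.44, 0.517241, 8.69565 μs; sum = 1575.92 μs.
Propagation delays (d/s per hop): 38650, 0.116, 120000, 28350.5, 60913.7 μs; sum = 247914 μs.
End-to-end = 249000 μs.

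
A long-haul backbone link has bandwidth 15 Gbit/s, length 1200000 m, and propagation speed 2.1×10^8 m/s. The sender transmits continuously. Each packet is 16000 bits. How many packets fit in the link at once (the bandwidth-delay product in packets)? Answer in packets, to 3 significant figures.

Propagation delay = 1200000 / 210000000 = 0.00571429 s.
BDP = R × t_prop = 15000000000 × 0.00571429 = 85714300 bits.
In packets of 16000 bits: 5360 packets.

5360 packets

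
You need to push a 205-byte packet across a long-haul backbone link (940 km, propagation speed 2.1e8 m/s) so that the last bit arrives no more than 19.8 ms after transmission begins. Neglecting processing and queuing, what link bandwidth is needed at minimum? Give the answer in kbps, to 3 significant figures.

L = 1640 bits.
Propagation delay = 940000 / 210000000 = 4.47619 ms.
Transmission budget = 19.8 − 4.47619 = 15.3238 ms.
R ≥ L / t_tx = 1640 bits / 0.0153238 s = 107 kbps.

107 kbps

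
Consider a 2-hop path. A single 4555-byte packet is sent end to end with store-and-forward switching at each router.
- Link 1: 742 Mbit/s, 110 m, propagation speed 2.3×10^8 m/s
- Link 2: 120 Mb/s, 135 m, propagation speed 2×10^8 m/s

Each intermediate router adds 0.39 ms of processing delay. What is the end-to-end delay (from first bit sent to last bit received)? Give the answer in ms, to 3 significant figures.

0.744 ms

L = 4555 × 8 = 36440 bits.
Transmission delays (L/R per hop): 0.0491105, 0.303667 ms; sum = 0.352777 ms.
Propagation delays (d/s per hop): 0.000478261, 0.000675 ms; sum = 0.00115326 ms.
Processing at 1 router(s): 1 × 0.39 ms = 0.39 ms.
End-to-end = 0.744 ms.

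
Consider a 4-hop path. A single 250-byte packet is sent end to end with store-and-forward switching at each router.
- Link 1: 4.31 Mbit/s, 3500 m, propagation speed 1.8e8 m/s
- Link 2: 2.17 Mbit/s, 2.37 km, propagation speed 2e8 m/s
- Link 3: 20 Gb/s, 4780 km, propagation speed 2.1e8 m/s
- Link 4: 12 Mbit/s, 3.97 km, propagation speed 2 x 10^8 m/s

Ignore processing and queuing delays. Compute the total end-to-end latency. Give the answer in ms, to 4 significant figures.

L = 250 × 8 = 2000 bits.
Transmission delays (L/R per hop): 0.464037, 0.921659, 0.0001, 0.166667 ms; sum = 1.55246 ms.
Propagation delays (d/s per hop): 0.0194444, 0.01185, 22.7619, 0.01985 ms; sum = 22.813 ms.
End-to-end = 24.37 ms.

24.37 ms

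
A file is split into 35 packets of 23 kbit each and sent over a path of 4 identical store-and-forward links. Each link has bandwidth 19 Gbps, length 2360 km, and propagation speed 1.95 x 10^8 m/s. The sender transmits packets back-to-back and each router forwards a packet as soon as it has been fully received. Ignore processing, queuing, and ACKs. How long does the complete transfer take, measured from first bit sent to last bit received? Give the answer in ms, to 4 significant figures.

48.46 ms

Per-hop transmission t_tx = L/R = 23000/19000000000 = 0.00121053 ms.
Per-hop propagation t_prop = 2360000/195000000 = 12.1026 ms.
Pipeline fill: first packet needs 4·t_tx to clear all hops; remaining 34 packets each add one t_tx.
Total = (4+35-1)·t_tx + 4·t_prop = 38·0.00121053 + 4·12.1026 = 48.46 ms.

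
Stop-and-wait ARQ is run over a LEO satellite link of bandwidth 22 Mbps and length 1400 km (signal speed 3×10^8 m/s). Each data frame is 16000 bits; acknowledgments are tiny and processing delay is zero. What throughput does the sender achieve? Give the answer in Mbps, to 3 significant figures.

t_tx = L/R = 16000/22000000 = 0.000727273 s.
t_prop = 1400000/300000000 = 0.00466667 s; RTT = 0.00933333 s.
Cycle = t_tx + RTT = 0.0100606 s.
Throughput = L / cycle = 16000 / 0.0100606 = 1.59 Mbps.

1.59 Mbps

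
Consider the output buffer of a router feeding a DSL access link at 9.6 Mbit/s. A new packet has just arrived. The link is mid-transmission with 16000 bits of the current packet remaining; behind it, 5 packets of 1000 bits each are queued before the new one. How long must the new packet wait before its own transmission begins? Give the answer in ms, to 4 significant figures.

Each queued packet: L/R = 1000/9600000 = 0.104167 ms.
5 queued → 0.520833 ms.
Plus remaining 16000 bits of current packet: 1.66667 ms.
Queuing delay = 2.188 ms.

2.188 ms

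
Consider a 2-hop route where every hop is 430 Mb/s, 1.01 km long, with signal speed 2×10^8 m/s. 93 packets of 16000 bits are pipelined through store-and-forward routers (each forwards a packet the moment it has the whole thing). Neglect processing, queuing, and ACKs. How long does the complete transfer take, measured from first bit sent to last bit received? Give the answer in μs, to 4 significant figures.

Per-hop transmission t_tx = L/R = 16000/430000000 = 37.2093 μs.
Per-hop propagation t_prop = 1010/200000000 = 5.05 μs.
Pipeline fill: first packet needs 2·t_tx to clear all hops; remaining 92 packets each add one t_tx.
Total = (2+93-1)·t_tx + 2·t_prop = 94·37.2093 + 2·5.05 = 3508 μs.

3508 μs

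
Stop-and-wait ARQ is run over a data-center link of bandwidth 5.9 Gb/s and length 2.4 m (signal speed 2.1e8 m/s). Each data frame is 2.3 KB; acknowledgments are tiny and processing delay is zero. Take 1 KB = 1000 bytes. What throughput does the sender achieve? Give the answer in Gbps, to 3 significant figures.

5.86 Gbps

t_tx = L/R = 18400/5900000000 = 3.11864e-06 s.
t_prop = 2.4/210000000 = 1.14286e-08 s; RTT = 2.28571e-08 s.
Cycle = t_tx + RTT = 3.1415e-06 s.
Throughput = L / cycle = 18400 / 3.1415e-06 = 5.86 Gbps.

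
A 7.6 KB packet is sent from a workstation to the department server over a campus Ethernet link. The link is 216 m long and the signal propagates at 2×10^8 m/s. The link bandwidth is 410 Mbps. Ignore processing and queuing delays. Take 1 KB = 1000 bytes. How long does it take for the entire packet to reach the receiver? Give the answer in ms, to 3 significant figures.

0.149 ms

L = 60800 bits.
Transmission delay = L/R = 60800 / 410000000 = 0.148293 ms.
Propagation delay = d/s = 216 m / 200000000 m/s = 0.00108 ms.
Total = 0.149 ms.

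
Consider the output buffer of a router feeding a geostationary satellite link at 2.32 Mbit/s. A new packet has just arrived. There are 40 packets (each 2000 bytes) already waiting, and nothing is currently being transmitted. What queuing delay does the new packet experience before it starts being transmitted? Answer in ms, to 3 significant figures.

276 ms

Each queued packet: L/R = 16000/2320000 = 6.89655 ms.
40 queued → 275.862 ms.
Queuing delay = 276 ms.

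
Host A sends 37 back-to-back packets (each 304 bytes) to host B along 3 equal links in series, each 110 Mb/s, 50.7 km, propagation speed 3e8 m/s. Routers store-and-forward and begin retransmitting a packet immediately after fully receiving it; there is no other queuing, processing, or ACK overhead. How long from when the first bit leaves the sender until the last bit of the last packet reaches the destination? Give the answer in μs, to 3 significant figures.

Per-hop transmission t_tx = L/R = 2432/110000000 = 22.1091 μs.
Per-hop propagation t_prop = 50700/300000000 = 169 μs.
Pipeline fill: first packet needs 3·t_tx to clear all hops; remaining 36 packets each add one t_tx.
Total = (3+37-1)·t_tx + 3·t_prop = 39·22.1091 + 3·169 = 1370 μs.

1370 μs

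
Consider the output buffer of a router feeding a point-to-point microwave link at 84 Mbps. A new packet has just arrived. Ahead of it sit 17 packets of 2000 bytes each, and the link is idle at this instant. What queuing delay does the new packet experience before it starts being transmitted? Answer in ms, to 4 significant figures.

Each queued packet: L/R = 16000/84000000 = 0.190476 ms.
17 queued → 3.2381 ms.
Queuing delay = 3.238 ms.

3.238 ms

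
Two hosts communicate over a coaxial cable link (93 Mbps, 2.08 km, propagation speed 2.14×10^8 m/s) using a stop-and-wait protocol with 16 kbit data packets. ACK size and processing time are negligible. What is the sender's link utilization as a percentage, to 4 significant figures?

t_tx = L/R = 16000/93000000 = 0.000172043 s.
t_prop = 2080/214000000 = 9.71963e-06 s; RTT = 1.94393e-05 s.
Cycle = t_tx + RTT = 0.000191482 s.
Utilization = t_tx / cycle = 0.000172043/0.000191482 = 89.85 %.

89.85 %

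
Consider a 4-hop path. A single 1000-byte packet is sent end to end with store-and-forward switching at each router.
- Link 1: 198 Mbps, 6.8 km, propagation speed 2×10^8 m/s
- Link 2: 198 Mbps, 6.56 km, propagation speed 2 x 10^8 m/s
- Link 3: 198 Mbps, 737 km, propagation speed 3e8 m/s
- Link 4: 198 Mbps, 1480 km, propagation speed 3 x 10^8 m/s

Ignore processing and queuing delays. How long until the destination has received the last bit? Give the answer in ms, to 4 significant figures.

L = 1000 × 8 = 8000 bits.
Transmission delay per hop = L/R = 8000/198000000 = 0.040404 ms; 4 hops → 0.161616 ms.
Propagation delays (d/s per hop): 0.034, 0.0328, 2.45667, 4.93333 ms; sum = 7.4568 ms.
End-to-end = 7.618 ms.

7.618 ms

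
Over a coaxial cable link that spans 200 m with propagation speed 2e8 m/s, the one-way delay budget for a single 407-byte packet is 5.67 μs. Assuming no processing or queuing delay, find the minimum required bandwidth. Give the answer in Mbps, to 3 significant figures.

L = 3256 bits.
Propagation delay = 200 / 200000000 = 1 μs.
Transmission budget = 5.67 − 1 = 4.67 μs.
R ≥ L / t_tx = 3256 bits / 4.67e-06 s = 697 Mbps.

697 Mbps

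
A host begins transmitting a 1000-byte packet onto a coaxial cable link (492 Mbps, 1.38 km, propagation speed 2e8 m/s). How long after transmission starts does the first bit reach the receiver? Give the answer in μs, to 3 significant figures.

6.90 μs

First bit experiences only propagation delay: d/s = 1380/200000000 = 6.90 μs.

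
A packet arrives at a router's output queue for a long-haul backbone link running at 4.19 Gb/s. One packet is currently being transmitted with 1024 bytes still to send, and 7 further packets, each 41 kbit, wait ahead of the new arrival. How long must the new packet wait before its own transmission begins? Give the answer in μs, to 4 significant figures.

Each queued packet: L/R = 41000/4.19e+09 = 9.7852 μs.
7 queued → 68.4964 μs.
Plus remaining 8192 bits of current packet: 1.95513 μs.
Queuing delay = 70.45 μs.

70.45 μs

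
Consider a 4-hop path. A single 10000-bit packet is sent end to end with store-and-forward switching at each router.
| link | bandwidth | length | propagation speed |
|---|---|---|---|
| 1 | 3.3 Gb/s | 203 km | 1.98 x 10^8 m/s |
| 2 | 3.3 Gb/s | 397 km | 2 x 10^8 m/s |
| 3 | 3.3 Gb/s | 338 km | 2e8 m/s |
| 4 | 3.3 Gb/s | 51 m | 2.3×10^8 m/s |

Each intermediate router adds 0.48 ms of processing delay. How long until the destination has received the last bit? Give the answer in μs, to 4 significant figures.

Transmission delay per hop = L/R = 10000/3300000000 = 3.0303 μs; 4 hops → 12.1212 μs.
Propagation delays (d/s per hop): 1025.25, 1985, 1690, 0.221739 μs; sum = 4700.47 μs.
Processing at 3 router(s): 3 × 0.48 ms = 1440 μs.
End-to-end = 6153 μs.

6153 μs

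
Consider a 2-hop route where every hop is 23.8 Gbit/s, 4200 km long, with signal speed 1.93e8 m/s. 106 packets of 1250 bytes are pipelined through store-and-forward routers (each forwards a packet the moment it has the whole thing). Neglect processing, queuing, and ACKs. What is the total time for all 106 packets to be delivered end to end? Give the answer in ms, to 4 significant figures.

43.57 ms

Per-hop transmission t_tx = L/R = 10000/23800000000 = 0.000420168 ms.
Per-hop propagation t_prop = 4200000/193000000 = 21.7617 ms.
Pipeline fill: first packet needs 2·t_tx to clear all hops; remaining 105 packets each add one t_tx.
Total = (2+106-1)·t_tx + 2·t_prop = 107·0.000420168 + 2·21.7617 = 43.57 ms.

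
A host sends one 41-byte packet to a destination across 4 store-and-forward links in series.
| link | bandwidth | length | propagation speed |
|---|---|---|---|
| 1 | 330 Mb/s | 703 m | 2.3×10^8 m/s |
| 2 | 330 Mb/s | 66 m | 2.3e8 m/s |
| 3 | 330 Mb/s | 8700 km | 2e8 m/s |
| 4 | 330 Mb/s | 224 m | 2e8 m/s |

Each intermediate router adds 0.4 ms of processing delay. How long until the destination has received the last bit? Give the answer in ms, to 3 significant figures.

44.7 ms

L = 41 × 8 = 328 bits.
Transmission delay per hop = L/R = 328/330000000 = 0.000993939 ms; 4 hops → 0.00397576 ms.
Propagation delays (d/s per hop): 0.00305652, 0.000286957, 43.5, 0.00112 ms; sum = 43.5045 ms.
Processing at 3 router(s): 3 × 0.4 ms = 1.2 ms.
End-to-end = 44.7 ms.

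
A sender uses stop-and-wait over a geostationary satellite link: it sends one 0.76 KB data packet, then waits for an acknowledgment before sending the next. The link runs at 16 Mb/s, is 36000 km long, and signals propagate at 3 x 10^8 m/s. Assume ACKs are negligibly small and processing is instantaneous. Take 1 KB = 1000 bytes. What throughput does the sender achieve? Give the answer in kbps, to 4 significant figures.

t_tx = L/R = 6080/16000000 = 0.00038 s.
t_prop = 36000000/300000000 = 0.12 s; RTT = 0.24 s.
Cycle = t_tx + RTT = 0.24038 s.
Throughput = L / cycle = 6080 / 0.24038 = 25.29 kbps.

25.29 kbps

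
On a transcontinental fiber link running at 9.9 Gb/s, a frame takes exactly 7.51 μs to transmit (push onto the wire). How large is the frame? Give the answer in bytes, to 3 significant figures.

L = R × t_tx = 9900000000 b/s × 7.51e-06 s = 74349 bits.
In bytes: 74349 / 8 = 9290 bytes.

9290 bytes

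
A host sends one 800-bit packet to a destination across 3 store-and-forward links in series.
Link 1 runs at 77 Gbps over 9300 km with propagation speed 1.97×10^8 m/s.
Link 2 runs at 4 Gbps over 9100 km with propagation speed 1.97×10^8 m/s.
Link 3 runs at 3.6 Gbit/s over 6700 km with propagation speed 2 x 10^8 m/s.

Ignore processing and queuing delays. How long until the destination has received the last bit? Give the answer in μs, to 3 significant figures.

127000 μs

Transmission delays (L/R per hop): 0.0103896, 0.2, 0.222222 μs; sum = 0.432612 μs.
Propagation delays (d/s per hop): 47208.1, 46192.9, 33500 μs; sum = 126901 μs.
End-to-end = 127000 μs.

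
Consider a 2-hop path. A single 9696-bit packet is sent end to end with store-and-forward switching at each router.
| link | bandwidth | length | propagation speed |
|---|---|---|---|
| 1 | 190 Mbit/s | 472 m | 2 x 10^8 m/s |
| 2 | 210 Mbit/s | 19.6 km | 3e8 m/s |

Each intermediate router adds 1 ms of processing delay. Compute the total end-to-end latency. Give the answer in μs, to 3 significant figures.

1160 μs

Transmission delays (L/R per hop): 51.0316, 46.1714 μs; sum = 97.203 μs.
Propagation delays (d/s per hop): 2.36, 65.3333 μs; sum = 67.6933 μs.
Processing at 1 router(s): 1 × 1 ms = 1000 μs.
End-to-end = 1160 μs.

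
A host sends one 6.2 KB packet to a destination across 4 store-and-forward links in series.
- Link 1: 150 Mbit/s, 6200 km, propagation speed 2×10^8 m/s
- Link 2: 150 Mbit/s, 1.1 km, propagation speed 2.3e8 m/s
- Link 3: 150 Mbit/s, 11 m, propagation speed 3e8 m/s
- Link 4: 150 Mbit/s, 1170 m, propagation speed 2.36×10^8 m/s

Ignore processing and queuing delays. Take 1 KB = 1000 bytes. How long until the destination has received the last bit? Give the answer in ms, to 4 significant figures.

L = 49600 bits.
Transmission delay per hop = L/R = 49600/150000000 = 0.330667 ms; 4 hops → 1.32267 ms.
Propagation delays (d/s per hop): 31, 0.00478261, 3.66667e-05, 0.00495763 ms; sum = 31.0098 ms.
End-to-end = 32.33 ms.

32.33 ms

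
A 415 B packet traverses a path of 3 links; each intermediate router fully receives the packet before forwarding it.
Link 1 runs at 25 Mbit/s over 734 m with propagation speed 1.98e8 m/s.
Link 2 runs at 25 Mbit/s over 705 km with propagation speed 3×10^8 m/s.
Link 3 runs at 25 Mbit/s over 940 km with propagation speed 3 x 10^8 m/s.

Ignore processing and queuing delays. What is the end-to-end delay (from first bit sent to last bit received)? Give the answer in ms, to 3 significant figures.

L = 415 × 8 = 3320 bits.
Transmission delay per hop = L/R = 3320/25000000 = 0.1328 ms; 3 hops → 0.3984 ms.
Propagation delays (d/s per hop): 0.00370707, 2.35, 3.13333 ms; sum = 5.48704 ms.
End-to-end = 5.89 ms.

5.89 ms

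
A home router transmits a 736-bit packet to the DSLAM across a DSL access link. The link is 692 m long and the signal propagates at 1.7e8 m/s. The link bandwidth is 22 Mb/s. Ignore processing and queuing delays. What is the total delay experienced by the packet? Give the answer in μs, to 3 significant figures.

Transmission delay = L/R = 736 / 22000000 = 33.4545 μs.
Propagation delay = d/s = 692 m / 170000000 m/s = 4.07059 μs.
Total = 37.5 μs.

37.5 μs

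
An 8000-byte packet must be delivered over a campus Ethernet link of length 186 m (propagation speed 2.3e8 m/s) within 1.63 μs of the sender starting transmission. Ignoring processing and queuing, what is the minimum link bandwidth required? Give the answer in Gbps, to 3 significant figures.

77.9 Gbps

L = 64000 bits.
Propagation delay = 186 / 2.3e+08 = 0.808696 μs.
Transmission budget = 1.63 − 0.808696 = 0.821304 μs.
R ≥ L / t_tx = 64000 bits / 8.21304e-07 s = 77.9 Gbps.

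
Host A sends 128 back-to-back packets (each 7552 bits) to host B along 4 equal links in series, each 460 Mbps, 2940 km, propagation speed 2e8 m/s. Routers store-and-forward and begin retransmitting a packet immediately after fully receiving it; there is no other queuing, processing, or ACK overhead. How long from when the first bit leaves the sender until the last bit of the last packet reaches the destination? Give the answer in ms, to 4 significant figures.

Per-hop transmission t_tx = L/R = 7552/460000000 = 0.0164174 ms.
Per-hop propagation t_prop = 2940000/200000000 = 14.7 ms.
Pipeline fill: first packet needs 4·t_tx to clear all hops; remaining 127 packets each add one t_tx.
Total = (4+128-1)·t_tx + 4·t_prop = 131·0.0164174 + 4·14.7 = 60.95 ms.

60.95 ms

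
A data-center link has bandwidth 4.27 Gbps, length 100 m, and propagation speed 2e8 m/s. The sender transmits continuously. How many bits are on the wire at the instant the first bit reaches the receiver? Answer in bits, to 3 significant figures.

Propagation delay = 100 / 200000000 = 5e-07 s.
BDP = R × t_prop = 4.27e+09 × 5e-07 = 2135 bits.

2140 bits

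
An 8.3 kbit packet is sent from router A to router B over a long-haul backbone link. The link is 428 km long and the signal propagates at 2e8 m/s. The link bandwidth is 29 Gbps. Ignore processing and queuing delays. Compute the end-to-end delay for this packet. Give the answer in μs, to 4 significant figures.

2140 μs

L = 8300 bits.
Transmission delay = L/R = 8300 / 29000000000 = 0.286207 μs.
Propagation delay = d/s = 428000 m / 200000000 m/s = 2140 μs.
Total = 2140 μs.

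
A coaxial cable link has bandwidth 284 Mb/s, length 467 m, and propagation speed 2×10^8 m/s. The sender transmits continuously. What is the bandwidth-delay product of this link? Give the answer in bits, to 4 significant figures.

663.1 bits

Propagation delay = 467 / 200000000 = 2.335e-06 s.
BDP = R × t_prop = 284000000 × 2.335e-06 = 663.14 bits.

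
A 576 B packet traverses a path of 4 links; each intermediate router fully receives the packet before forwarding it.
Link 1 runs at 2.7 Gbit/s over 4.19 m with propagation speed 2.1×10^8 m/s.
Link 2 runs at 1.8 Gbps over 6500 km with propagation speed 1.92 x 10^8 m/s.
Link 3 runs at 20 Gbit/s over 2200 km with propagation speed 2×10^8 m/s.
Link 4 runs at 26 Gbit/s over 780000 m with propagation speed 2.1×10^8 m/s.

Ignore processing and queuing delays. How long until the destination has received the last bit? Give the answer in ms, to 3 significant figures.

48.6 ms

L = 576 × 8 = 4608 bits.
Transmission delays (L/R per hop): 0.00170667, 0.00256, 0.0002304, 0.000177231 ms; sum = 0.0046743 ms.
Propagation delays (d/s per hop): 1.99524e-05, 33.8542, 11, 3.71429 ms; sum = 48.5685 ms.
End-to-end = 48.6 ms.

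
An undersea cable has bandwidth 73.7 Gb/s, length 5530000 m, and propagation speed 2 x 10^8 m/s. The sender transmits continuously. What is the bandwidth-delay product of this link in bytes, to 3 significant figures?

Propagation delay = 5530000 / 200000000 = 0.02765 s.
BDP = R × t_prop = 73700000000 × 0.02765 = 2037810000 bits.
In bytes: 2037810000/8 = 255000000 bytes.

255000000 bytes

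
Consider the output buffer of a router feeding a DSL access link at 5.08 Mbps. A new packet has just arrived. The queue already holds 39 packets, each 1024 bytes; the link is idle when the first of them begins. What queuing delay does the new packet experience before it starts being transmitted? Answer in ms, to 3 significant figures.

Each queued packet: L/R = 8192/5080000 = 1.6126 ms.
39 queued → 62.8913 ms.
Queuing delay = 62.9 ms.

62.9 ms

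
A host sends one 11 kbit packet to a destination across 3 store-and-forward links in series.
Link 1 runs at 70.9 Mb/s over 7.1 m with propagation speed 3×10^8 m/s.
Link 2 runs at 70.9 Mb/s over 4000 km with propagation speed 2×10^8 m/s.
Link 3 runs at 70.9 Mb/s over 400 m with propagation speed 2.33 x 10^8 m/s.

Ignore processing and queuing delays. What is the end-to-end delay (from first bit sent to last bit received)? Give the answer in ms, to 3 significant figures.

L = 11000 bits.
Transmission delay per hop = L/R = 11000/70900000 = 0.155148 ms; 3 hops → 0.465444 ms.
Propagation delays (d/s per hop): 2.36667e-05, 20, 0.00171674 ms; sum = 20.0017 ms.
End-to-end = 20.5 ms.

20.5 ms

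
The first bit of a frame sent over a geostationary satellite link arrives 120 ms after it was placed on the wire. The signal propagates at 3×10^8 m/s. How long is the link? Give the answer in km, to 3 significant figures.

d = s × t_prop = 300000000 × 0.12 = 36000 km.

36000 km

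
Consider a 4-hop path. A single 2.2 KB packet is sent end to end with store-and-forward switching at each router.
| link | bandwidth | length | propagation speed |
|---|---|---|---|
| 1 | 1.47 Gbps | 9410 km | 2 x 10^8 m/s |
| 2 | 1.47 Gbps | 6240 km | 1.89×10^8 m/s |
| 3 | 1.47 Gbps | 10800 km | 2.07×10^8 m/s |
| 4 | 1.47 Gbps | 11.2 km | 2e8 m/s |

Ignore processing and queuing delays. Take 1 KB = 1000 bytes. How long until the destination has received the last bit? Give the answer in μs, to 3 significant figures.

L = 17600 bits.
Transmission delay per hop = L/R = 17600/1470000000 = 11.9728 μs; 4 hops → 47.8912 μs.
Propagation delays (d/s per hop): 47050, 33015.9, 52173.9, 56 μs; sum = 132296 μs.
End-to-end = 132000 μs.

132000 μs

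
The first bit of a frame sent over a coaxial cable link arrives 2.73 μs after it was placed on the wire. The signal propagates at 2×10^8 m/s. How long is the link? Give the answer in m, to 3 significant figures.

546 m

d = s × t_prop = 200000000 × 2.73e-06 = 546 m.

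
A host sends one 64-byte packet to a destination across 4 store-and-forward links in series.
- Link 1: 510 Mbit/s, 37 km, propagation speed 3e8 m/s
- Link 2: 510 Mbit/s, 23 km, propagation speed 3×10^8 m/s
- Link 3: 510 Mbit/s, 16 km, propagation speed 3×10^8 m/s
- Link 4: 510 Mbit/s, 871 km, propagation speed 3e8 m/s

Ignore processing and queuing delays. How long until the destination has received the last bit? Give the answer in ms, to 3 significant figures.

L = 64 × 8 = 512 bits.
Transmission delay per hop = L/R = 512/510000000 = 0.00100392 ms; 4 hops → 0.00401569 ms.
Propagation delays (d/s per hop): 0.123333, 0.0766667, 0.0533333, 2.90333 ms; sum = 3.15667 ms.
End-to-end = 3.16 ms.

3.16 ms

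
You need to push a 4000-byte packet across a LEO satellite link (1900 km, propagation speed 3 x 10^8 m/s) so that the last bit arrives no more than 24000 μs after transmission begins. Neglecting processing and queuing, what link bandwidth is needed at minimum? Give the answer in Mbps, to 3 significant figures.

1.81 Mbps

L = 32000 bits.
Propagation delay = 1900000 / 300000000 = 6333.33 μs.
Transmission budget = 24000 − 6333.33 = 17666.7 μs.
R ≥ L / t_tx = 32000 bits / 0.0176667 s = 1.81 Mbps.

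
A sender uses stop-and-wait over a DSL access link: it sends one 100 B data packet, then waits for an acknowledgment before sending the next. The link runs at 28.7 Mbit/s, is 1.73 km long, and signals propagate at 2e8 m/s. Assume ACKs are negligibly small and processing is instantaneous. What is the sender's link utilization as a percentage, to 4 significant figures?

t_tx = L/R = 800/28700000 = 2.78746e-05 s.
t_prop = 1730/200000000 = 8.65e-06 s; RTT = 1.73e-05 s.
Cycle = t_tx + RTT = 4.51746e-05 s.
Utilization = t_tx / cycle = 2.78746e-05/4.51746e-05 = 61.70 %.

61.70 %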